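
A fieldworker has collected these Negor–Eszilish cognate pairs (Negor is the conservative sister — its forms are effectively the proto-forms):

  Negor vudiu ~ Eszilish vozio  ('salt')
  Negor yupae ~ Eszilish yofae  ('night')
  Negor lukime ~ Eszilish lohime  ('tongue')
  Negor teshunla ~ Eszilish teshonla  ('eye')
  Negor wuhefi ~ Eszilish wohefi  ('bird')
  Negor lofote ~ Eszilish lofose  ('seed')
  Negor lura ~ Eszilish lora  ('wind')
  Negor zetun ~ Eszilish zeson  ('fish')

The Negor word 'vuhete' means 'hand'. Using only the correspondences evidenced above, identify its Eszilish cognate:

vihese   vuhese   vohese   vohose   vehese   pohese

vudiu ~ vozio, lukime ~ lohime — Negor u corresponds to Eszilish o after a consonant, before a consonant other than r, m, n, p, b, f, v.
lofote ~ lofose — Negor t corresponds to Eszilish s between vowels (before a front vowel).
Applying these to Negor 'vuhete':
  vuhete → vohete   (u→o after a consonant, before a consonant other than r, m, n, p, b, f, v)
  vohete → vohese   (t→s between vowels (before a front vowel))
So the Eszilish cognate is 'vohese'.

vohese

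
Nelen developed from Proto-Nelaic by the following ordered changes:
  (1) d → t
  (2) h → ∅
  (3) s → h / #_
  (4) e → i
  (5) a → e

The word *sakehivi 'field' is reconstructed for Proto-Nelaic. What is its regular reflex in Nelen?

hekiivi

Nelen: start from *sakehivi.
  rule 1: no change — sakehivi
  rule 2 (h-loss): sakehivi → sakeivi
  rule 3 (debuccalisation): sakeivi → hakeivi
  rule 4 (vowel merger): hakeivi → hakiivi
  rule 5 (vowel merger): hakiivi → hekiivi
  ⇒ Nelen hekiivi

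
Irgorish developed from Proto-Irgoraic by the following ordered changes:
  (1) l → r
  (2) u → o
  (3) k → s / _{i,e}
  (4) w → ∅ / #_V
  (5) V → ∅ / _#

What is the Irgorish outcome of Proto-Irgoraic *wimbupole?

Irgorish: *wimbupole
  wimbupole → wimbupore   [unconditioned shift]
  wimbupore → wimbopore   [vowel merger]
  wimbopore (rule 3 does not apply)
  wimbopore → imbopore   [glide loss]
  imbopore → imbopor   [apocope]
  giving Irgorish imbopor.

imbopor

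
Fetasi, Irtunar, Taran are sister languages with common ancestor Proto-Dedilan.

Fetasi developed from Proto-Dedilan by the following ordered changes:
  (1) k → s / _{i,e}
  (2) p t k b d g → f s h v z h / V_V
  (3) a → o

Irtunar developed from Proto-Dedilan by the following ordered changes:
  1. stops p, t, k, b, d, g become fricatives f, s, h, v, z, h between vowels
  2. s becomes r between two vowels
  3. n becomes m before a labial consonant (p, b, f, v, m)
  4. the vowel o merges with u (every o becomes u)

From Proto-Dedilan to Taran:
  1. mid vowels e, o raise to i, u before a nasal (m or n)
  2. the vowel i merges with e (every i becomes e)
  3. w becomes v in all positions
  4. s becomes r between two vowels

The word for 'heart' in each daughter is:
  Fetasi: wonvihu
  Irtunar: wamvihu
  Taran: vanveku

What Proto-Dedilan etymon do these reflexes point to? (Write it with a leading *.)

*wanviku

Position 3: Fetasi has n, Irtunar has m, Taran has n. Fetasi preserves n here (none of its changes turn any other segment into n), so the proto-segment is *n.
Position 6: Fetasi has h, Irtunar has h, Taran has k. Taran preserves k here (none of its changes turn any other segment into k), so the proto-segment is *k.
Continuing position by position gives *wanviku; check it forward:
Fetasi: *wanviku
  wanviku (rule 1 does not apply)
  wanviku → wanvihu   [intervocalic lenition]
  wanvihu → wonvihu   [vowel merger]
  giving Fetasi wonvihu.
Irtunar: *wanviku
  wanviku → wanvihu   [intervocalic lenition]
  wanvihu (rule 2 does not apply)
  wanvihu → wamvihu   [nasal place assimilation]
  wamvihu (rule 4 does not apply)
  giving Irtunar wamvihu.
Taran: *wanviku > wanveku > vanveku  (by vowel merger, unconditioned shift)
No other proto-form is consistent with every reflex, so the reconstruction is *wanviku.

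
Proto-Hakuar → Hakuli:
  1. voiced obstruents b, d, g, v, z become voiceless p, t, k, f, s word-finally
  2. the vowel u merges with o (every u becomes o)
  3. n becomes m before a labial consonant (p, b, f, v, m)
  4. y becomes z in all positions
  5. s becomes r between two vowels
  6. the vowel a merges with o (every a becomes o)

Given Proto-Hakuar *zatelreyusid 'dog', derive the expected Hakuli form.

Hakuli: *zatelreyusid
  zatelreyusid → zatelreyusit   [final devoicing]
  zatelreyusit → zatelreyosit   [vowel merger]
  zatelreyosit (rule 3 does not apply)
  zatelreyosit → zatelrezosit   [unconditioned shift]
  zatelrezosit → zatelrezorit   [rhotacism]
  zatelrezorit → zotelrezorit   [vowel merger]
  giving Hakuli zotelrezorit.

zotelrezorit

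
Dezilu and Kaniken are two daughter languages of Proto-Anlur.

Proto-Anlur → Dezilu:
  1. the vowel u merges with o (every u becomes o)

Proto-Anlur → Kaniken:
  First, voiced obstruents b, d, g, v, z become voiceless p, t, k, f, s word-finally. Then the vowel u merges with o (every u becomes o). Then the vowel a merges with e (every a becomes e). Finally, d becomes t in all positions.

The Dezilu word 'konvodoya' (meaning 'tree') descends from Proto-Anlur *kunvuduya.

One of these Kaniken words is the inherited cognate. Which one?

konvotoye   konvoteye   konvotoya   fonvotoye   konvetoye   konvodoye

Kaniken: *kunvuduya
  kunvuduya (rule 1 does not apply)
  kunvuduya → konvodoya   [vowel merger]
  konvodoya → konvodoye   [vowel merger]
  konvodoye → konvotoye   [unconditioned shift]
  giving Kaniken konvotoye.

konvotoye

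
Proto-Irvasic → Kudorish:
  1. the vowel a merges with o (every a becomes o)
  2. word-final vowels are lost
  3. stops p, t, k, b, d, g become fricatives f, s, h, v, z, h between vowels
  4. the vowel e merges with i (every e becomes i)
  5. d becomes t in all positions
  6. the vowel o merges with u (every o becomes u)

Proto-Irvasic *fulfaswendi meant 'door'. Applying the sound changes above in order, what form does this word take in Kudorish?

Kudorish: start from *fulfaswendi.
  rule 1 (vowel merger): fulfaswendi → fulfoswendi
  rule 2 (apocope): fulfoswendi → fulfoswend
  rule 3: no change — fulfoswend
  rule 4 (vowel merger): fulfoswend → fulfoswind
  rule 5 (unconditioned shift): fulfoswind → fulfoswint
  rule 6 (vowel merger): fulfoswint → fulfuswint
  ⇒ Kudorish fulfuswint

fulfuswint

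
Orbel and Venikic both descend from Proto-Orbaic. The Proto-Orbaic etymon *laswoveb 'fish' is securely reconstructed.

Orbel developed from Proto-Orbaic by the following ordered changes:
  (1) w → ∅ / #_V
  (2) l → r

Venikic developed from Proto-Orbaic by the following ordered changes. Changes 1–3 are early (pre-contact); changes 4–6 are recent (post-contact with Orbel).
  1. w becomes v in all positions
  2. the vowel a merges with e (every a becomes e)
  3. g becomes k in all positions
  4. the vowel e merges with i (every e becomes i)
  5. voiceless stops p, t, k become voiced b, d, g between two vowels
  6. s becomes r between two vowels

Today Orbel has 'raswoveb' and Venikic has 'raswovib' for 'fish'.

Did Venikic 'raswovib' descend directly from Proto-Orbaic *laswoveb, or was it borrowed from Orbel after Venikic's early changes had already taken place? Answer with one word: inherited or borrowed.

borrowed

If inherited, *laswoveb would pass through all of Venikic's changes:
Venikic: start from *laswoveb.
  rule 1 (unconditioned shift): laswoveb → lasvoveb
  rule 2 (vowel merger): lasvoveb → lesvoveb
  rule 3: no change — lesvoveb
  rule 4 (vowel merger): lesvoveb → lisvovib
  rule 5: no change — lisvovib
  rule 6: no change — lisvovib
  ⇒ Venikic lisvovib
If borrowed from Orbel 'raswoveb' after the early changes, it would undergo only the recent ones:
  rule 4 (vowel merger): raswoveb → raswovib
  rule 5 (intervocalic voicing): no change (raswovib)
  rule 6 (rhotacism): no change (raswovib)
  ⇒ as a loan: raswovib
Venikic 'raswovib' matches the loan outcome 'raswovib', not the inherited 'lisvovib' — it skipped the early Venikic changes, so it was borrowed from Orbel.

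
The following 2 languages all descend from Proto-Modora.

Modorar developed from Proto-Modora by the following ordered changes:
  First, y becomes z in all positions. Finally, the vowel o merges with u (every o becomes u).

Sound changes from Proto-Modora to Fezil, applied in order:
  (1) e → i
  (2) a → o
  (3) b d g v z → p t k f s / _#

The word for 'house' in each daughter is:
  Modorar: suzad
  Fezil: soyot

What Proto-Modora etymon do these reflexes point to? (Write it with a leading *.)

*soyad

Position 3: Modorar has z, Fezil has y. Fezil preserves y here (none of its changes turn any other segment into y), so the proto-segment is *y.
Position 2: Modorar has u, Fezil has o. Taking the neighbouring segments as reconstructed: Modorar u could go back to *o or *u; Fezil o could go back to *a or *o — the one source consistent with every daughter is *o.
Position 5: Modorar has d, Fezil has t. Modorar preserves d here (none of its changes turn any other segment into d), so the proto-segment is *d.
Verify the candidate proto-form against each daughter:
Modorar: start from *soyad.
  rule 1 (unconditioned shift): soyad → sozad
  rule 2 (vowel merger): sozad → suzad
  ⇒ Modorar suzad
Fezil: *soyad
  soyad (rule 1 does not apply)
  soyad → soyod   [vowel merger]
  soyod → soyot   [final devoicing]
  giving Fezil soyot.
*soyad is the unique common source.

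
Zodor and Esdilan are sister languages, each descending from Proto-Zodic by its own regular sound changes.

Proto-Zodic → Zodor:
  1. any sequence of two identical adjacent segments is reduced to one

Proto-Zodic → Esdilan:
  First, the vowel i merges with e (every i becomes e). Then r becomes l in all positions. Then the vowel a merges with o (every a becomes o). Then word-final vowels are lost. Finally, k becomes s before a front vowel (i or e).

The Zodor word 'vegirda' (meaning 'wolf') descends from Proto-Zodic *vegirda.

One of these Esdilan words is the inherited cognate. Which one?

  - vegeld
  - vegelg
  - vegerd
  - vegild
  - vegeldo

Esdilan: start from *vegirda.
  rule 1 (vowel merger): vegirda → vegerda
  rule 2 (unconditioned shift): vegerda → vegelda
  rule 3 (vowel merger): vegelda → vegeldo
  rule 4 (apocope): vegeldo → vegeld
  rule 5: no change — vegeld
  ⇒ Esdilan vegeld
Among the options, 'vegeld' alone shows every Esdilan change applied in order.

vegeld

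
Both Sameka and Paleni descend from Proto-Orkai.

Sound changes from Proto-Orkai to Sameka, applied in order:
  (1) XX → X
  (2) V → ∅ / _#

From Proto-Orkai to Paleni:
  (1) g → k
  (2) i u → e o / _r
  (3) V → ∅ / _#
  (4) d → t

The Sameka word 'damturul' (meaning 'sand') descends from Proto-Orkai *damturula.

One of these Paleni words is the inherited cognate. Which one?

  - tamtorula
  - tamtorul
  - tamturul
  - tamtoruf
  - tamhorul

tamtorul

Paleni: *damturula
  damturula (rule 1 does not apply)
  damturula → damtorula   [pre-rhotic lowering]
  damtorula → damtorul   [apocope]
  damtorul → tamtorul   [unconditioned shift]
  giving Paleni tamtorul.
Only 'tamtorul' matches the regular Paleni development of *damturula.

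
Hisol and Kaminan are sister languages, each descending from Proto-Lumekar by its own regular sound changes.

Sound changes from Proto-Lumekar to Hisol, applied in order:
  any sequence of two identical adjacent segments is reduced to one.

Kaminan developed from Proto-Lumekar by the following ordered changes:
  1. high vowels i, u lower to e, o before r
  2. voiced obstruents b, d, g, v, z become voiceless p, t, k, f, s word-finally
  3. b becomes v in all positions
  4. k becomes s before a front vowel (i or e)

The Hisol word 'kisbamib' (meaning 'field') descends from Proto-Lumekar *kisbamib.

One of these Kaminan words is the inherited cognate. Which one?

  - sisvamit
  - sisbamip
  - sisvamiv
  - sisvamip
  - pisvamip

sisvamip

Kaminan: start from *kisbamib.
  rule 1: no change — kisbamib
  rule 2 (final devoicing): kisbamib → kisbamip
  rule 3 (unconditioned shift): kisbamip → kisvamip
  rule 4 (palatalisation): kisvamip → sisvamip
  ⇒ Kaminan sisvamip
The other candidates each miss or misapply at least one Kaminan change.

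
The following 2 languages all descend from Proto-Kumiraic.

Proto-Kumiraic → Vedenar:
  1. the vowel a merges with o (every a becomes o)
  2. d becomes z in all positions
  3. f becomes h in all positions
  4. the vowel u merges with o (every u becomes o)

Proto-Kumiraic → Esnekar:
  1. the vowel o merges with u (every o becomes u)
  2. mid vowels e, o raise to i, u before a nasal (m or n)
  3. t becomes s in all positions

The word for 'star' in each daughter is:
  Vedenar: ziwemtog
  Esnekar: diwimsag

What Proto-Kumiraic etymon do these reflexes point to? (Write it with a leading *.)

*diwemtag

Position 7: Vedenar has o, Esnekar has a. Esnekar preserves a here (none of its changes turn any other segment into a), so the proto-segment is *a.
Position 1: Vedenar has z, Esnekar has d. Esnekar preserves d here (none of its changes turn any other segment into d), so the proto-segment is *d.
Position 6: Vedenar has t, Esnekar has s. Vedenar preserves t here (none of its changes turn any other segment into t), so the proto-segment is *t.
Continuing position by position gives *diwemtag; check it forward:
Vedenar: *diwemtag
  diwemtag → diwemtog   [vowel merger]
  diwemtog → ziwemtog   [unconditioned shift]
  ziwemtog (rule 3 does not apply)
  ziwemtog (rule 4 does not apply)
  giving Vedenar ziwemtog.
Esnekar: *diwemtag
  diwemtag (rule 1 does not apply)
  diwemtag → diwimtag   [pre-nasal raising]
  diwimtag → diwimsag   [unconditioned shift]
  giving Esnekar diwimsag.
*diwemtag is the unique common source.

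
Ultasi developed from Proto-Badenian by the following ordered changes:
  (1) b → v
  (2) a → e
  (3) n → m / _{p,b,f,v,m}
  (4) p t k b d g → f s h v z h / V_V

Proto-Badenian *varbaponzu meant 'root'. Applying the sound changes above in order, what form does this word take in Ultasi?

Ultasi: *varbaponzu > varvaponzu > verveponzu > vervefonzu  (by unconditioned shift, vowel merger, intervocalic lenition)

vervefonzu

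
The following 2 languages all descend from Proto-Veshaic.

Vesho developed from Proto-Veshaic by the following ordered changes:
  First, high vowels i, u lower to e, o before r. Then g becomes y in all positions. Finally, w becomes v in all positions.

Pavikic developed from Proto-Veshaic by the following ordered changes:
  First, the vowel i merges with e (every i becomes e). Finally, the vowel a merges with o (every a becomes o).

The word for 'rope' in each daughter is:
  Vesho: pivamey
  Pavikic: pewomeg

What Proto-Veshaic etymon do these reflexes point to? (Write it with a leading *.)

*piwameg

Position 3: Vesho has v, Pavikic has w. Pavikic preserves w here (none of its changes turn any other segment into w), so the proto-segment is *w.
Position 4: Vesho has a, Pavikic has o. Vesho preserves a here (none of its changes turn any other segment into a), so the proto-segment is *a.
Verify the candidate proto-form against each daughter:
Vesho: *piwameg > piwamey > pivamey  (by unconditioned shift, unconditioned shift)
Pavikic: *piwameg > pewameg > pewomeg  (by vowel merger, vowel merger)
*piwameg is the unique common source.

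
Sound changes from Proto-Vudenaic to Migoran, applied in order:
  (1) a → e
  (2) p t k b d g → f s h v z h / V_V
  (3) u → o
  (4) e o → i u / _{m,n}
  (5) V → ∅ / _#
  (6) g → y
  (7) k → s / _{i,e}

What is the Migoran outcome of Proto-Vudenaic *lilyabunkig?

lilyevunsiy

Migoran: *lilyabunkig > lilyebunkig > lilyevunkig > lilyevonkig > lilyevunkig > lilyevunkiy > lilyevunsiy  (by vowel merger, intervocalic lenition, vowel merger, pre-nasal raising, unconditioned shift, palatalisation)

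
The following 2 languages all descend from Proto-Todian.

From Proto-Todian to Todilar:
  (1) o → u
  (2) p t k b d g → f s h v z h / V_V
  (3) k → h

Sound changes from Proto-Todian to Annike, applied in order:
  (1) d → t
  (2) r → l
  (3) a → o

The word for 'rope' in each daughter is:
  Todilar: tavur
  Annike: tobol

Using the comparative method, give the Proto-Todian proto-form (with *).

Position 3: Todilar has v, Annike has b. Annike preserves b here (none of its changes turn any other segment into b), so the proto-segment is *b.
Position 2: Todilar has a, Annike has o. Todilar preserves a here (none of its changes turn any other segment into a), so the proto-segment is *a.
Position 5: Todilar has r, Annike has l. Todilar preserves r here (none of its changes turn any other segment into r), so the proto-segment is *r.
Continuing position by position gives *tabor; check it forward:
Todilar: *tabor > tabur > tavur  (by vowel merger, intervocalic lenition)
Annike: *tabor
  tabor (rule 1 does not apply)
  tabor → tabol   [unconditioned shift]
  tabol → tobol   [vowel merger]
  giving Annike tobol.
Only *tabor yields all of Todilar tavur, Annike tobol.

*tabor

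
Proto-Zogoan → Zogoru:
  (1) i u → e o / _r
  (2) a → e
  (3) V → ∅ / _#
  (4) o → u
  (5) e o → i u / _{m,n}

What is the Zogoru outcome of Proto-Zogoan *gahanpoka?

Zogoru: *gahanpoka
  gahanpoka (rule 1 does not apply)
  gahanpoka → gehenpoke   [vowel merger]
  gehenpoke → gehenpok   [apocope]
  gehenpok → gehenpuk   [vowel merger]
  gehenpuk → gehinpuk   [pre-nasal raising]
  giving Zogoru gehinpuk.

gehinpuk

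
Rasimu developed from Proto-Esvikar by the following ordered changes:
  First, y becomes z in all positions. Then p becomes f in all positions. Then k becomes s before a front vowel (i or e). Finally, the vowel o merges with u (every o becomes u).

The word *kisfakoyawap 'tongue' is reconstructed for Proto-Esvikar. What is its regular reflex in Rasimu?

Rasimu: start from *kisfakoyawap.
  rule 1 (unconditioned shift): kisfakoyawap → kisfakozawap
  rule 2 (unconditioned shift): kisfakozawap → kisfakozawaf
  rule 3 (palatalisation): kisfakozawaf → sisfakozawaf
  rule 4 (vowel merger): sisfakozawaf → sisfakuzawaf
  ⇒ Rasimu sisfakuzawaf

sisfakuzawaf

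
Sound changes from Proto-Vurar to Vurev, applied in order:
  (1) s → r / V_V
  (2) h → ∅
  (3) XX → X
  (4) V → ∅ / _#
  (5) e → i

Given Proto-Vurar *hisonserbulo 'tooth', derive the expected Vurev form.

Vurev: start from *hisonserbulo.
  rule 1 (rhotacism): hisonserbulo → hironserbulo
  rule 2 (h-loss): hironserbulo → ironserbulo
  rule 3: no change — ironserbulo
  rule 4 (apocope): ironserbulo → ironserbul
  rule 5 (vowel merger): ironserbul → ironsirbul
  ⇒ Vurev ironsirbul

ironsirbul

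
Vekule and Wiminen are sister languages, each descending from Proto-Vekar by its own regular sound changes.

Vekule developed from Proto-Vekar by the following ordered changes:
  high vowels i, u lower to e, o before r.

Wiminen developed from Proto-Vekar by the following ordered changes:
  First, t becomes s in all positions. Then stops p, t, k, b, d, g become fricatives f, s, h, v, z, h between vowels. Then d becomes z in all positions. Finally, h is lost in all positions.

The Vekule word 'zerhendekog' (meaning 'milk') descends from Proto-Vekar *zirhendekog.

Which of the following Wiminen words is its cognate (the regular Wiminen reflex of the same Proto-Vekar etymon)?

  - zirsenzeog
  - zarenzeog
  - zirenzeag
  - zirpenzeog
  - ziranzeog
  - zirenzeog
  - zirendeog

zirenzeog

Wiminen: start from *zirhendekog.
  rule 1: no change — zirhendekog
  rule 2 (intervocalic lenition): zirhendekog → zirhendehog
  rule 3 (unconditioned shift): zirhendehog → zirhenzehog
  rule 4 (h-loss): zirhenzehog → zirenzeog
  ⇒ Wiminen zirenzeog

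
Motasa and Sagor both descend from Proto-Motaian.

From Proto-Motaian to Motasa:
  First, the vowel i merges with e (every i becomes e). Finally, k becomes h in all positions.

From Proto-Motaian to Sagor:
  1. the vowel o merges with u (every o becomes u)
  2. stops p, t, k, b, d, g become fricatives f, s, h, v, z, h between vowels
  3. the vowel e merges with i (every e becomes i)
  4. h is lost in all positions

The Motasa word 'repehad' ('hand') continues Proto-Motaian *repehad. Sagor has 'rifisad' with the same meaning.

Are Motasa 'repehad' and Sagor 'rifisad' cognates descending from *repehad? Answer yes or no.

no

Derive the expected Sagor reflex of *repehad:
Sagor: start from *repehad.
  rule 1: no change — repehad
  rule 2 (intervocalic lenition): repehad → refehad
  rule 3 (vowel merger): refehad → rifihad
  rule 4 (h-loss): rifihad → rifiad
  ⇒ Sagor rifiad
The regular Sagor reflex would be 'rifiad', but the attested form is 'rifisad'. The correspondence is irregular, so they are not cognates (the Sagor form has a different source).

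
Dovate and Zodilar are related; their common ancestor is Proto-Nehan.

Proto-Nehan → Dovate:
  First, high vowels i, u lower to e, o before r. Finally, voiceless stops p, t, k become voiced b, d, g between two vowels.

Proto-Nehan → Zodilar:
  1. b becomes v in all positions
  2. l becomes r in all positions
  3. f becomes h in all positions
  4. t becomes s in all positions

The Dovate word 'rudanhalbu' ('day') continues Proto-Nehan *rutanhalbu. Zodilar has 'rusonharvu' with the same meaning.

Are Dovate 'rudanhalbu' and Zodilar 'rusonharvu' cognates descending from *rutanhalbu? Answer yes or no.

Derive the expected Zodilar reflex of *rutanhalbu:
Zodilar: *rutanhalbu > rutanhalvu > rutanharvu > rusanharvu  (by unconditioned shift, unconditioned shift, unconditioned shift)
The regular Zodilar reflex would be 'rusanharvu', but the attested form is 'rusonharvu'. The correspondence is irregular, so they are not cognates (the Zodilar form has a different source).

no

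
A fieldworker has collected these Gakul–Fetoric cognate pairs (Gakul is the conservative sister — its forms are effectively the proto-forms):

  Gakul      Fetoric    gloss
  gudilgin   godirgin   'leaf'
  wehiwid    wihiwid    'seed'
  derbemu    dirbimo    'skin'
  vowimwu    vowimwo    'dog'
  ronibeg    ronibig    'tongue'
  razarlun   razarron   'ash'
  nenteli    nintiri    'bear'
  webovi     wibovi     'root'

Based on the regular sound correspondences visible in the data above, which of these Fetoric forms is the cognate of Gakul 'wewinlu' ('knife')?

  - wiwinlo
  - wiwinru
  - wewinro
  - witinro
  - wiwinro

wehiwid ~ wihiwid, ronibeg ~ ronibig — Gakul e corresponds to Fetoric i after a consonant, before a consonant other than r, m, n, p, b, f, v.
razarlun ~ razarron — Gakul l corresponds to Fetoric r after a consonant, before a back vowel.
derbemu ~ dirbimo, vowimwu ~ vowimwo — Gakul u corresponds to Fetoric o word-finally.
Applying these to Gakul 'wewinlu':
  wewinlu → wiwinlu   (e→i after a consonant, before a consonant other than r, m, n, p, b, f, v)
  wiwinlu → wiwinru   (l→r after a consonant, before a back vowel)
  wiwinru → wiwinro   (u→o word-finally)
So the Fetoric cognate is 'wiwinro'.

wiwinro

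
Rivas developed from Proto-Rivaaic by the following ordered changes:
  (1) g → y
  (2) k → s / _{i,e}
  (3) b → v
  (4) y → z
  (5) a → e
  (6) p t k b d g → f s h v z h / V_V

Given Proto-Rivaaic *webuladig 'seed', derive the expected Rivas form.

wevuleziz

Rivas: *webuladig
  webuladig → webuladiy   [unconditioned shift]
  webuladiy (rule 2 does not apply)
  webuladiy → wevuladiy   [unconditioned shift]
  wevuladiy → wevuladiz   [unconditioned shift]
  wevuladiz → wevulediz   [vowel merger]
  wevulediz → wevuleziz   [intervocalic lenition]
  giving Rivas wevuleziz.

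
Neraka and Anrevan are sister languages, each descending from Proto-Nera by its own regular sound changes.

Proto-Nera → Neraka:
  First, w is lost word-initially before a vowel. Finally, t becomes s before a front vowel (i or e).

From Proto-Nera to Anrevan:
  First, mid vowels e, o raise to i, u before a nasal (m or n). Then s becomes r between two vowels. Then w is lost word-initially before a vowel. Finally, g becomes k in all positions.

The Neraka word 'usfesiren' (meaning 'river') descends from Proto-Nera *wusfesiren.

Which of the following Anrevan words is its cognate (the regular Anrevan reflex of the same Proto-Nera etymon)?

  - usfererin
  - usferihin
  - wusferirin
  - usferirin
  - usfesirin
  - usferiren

Anrevan: start from *wusfesiren.
  rule 1 (pre-nasal raising): wusfesiren → wusfesirin
  rule 2 (rhotacism): wusfesirin → wusferirin
  rule 3 (glide loss): wusferirin → usferirin
  rule 4: no change — usferirin
  ⇒ Anrevan usferirin

usferirin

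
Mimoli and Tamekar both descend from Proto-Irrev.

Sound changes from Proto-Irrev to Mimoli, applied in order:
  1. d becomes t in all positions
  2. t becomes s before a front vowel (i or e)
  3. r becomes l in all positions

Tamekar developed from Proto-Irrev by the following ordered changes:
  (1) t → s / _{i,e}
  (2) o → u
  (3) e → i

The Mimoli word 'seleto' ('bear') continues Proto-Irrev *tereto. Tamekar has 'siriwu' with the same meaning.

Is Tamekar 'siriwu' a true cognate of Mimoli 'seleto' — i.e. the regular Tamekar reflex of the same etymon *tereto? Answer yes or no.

Derive the expected Tamekar reflex of *tereto:
Tamekar: *tereto
  tereto → sereto   [palatalisation]
  sereto → seretu   [vowel merger]
  seretu → siritu   [vowel merger]
  giving Tamekar siritu.
The regular Tamekar reflex would be 'siritu', but the attested form is 'siriwu'. The correspondence is irregular, so they are not cognates (the Tamekar form has a different source).

no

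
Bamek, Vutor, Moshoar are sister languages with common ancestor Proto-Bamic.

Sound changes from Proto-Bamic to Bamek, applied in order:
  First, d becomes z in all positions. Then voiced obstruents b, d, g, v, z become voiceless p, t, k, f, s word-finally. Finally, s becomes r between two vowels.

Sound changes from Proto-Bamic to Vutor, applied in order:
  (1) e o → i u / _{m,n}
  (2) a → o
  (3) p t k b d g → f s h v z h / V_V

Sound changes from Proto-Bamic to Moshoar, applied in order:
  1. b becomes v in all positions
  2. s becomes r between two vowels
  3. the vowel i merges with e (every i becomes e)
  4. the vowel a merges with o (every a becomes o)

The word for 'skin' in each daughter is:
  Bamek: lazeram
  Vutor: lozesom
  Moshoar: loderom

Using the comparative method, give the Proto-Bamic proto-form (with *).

*ladesam

Position 2: Bamek has a, Vutor has o, Moshoar has o. Bamek preserves a here (none of its changes turn any other segment into a), so the proto-segment is *a.
Position 3: Bamek has z, Vutor has z, Moshoar has d. Moshoar preserves d here (none of its changes turn any other segment into d), so the proto-segment is *d.
Position 5: Bamek has r, Vutor has s, Moshoar has r. Taking the neighbouring segments as reconstructed: Bamek r could go back to *s or *r; Vutor s could go back to *t or *s; Moshoar r could go back to *s or *r — the one source consistent with every daughter is *s.
Verify the candidate proto-form against each daughter:
Bamek: *ladesam
  ladesam → lazesam   [unconditioned shift]
  lazesam (rule 2 does not apply)
  lazesam → lazeram   [rhotacism]
  giving Bamek lazeram.
Vutor: start from *ladesam.
  rule 1: no change — ladesam
  rule 2 (vowel merger): ladesam → lodesom
  rule 3 (intervocalic lenition): lodesom → lozesom
  ⇒ Vutor lozesom
Moshoar: start from *ladesam.
  rule 1: no change — ladesam
  rule 2 (rhotacism): ladesam → laderam
  rule 3: no change — laderam
  rule 4 (vowel merger): laderam → loderom
  ⇒ Moshoar loderom
Only *ladesam yields all of Bamek lazeram, Vutor lozesom, Moshoar loderom.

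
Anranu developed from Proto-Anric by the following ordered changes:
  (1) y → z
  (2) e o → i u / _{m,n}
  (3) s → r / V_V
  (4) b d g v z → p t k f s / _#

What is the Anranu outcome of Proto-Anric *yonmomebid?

Anranu: start from *yonmomebid.
  rule 1 (unconditioned shift): yonmomebid → zonmomebid
  rule 2 (pre-nasal raising): zonmomebid → zunmumebid
  rule 3: no change — zunmumebid
  rule 4 (final devoicing): zunmumebid → zunmumebit
  ⇒ Anranu zunmumebit

zunmumebit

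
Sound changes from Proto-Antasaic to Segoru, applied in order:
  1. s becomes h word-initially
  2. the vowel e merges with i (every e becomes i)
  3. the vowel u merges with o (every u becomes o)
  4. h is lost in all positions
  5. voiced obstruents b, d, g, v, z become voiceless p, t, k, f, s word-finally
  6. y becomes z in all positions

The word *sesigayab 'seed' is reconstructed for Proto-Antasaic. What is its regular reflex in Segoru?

Segoru: start from *sesigayab.
  rule 1 (debuccalisation): sesigayab → hesigayab
  rule 2 (vowel merger): hesigayab → hisigayab
  rule 3: no change — hisigayab
  rule 4 (h-loss): hisigayab → isigayab
  rule 5 (final devoicing): isigayab → isigayap
  rule 6 (unconditioned shift): isigayap → isigazap
  ⇒ Segoru isigazap

isigazap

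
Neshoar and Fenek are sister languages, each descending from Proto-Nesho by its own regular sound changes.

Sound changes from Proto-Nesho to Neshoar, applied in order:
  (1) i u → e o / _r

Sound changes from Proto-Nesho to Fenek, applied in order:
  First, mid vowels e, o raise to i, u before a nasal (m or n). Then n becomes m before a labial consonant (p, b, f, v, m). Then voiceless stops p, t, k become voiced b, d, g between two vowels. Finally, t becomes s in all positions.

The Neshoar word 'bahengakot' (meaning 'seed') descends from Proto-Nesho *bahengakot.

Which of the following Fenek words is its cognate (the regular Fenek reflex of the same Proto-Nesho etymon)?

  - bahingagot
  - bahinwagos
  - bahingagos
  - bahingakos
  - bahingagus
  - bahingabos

Fenek: start from *bahengakot.
  rule 1 (pre-nasal raising): bahengakot → bahingakot
  rule 2: no change — bahingakot
  rule 3 (intervocalic voicing): bahingakot → bahingagot
  rule 4 (unconditioned shift): bahingagot → bahingagos
  ⇒ Fenek bahingagos
The other candidates each miss or misapply at least one Fenek change.

bahingagos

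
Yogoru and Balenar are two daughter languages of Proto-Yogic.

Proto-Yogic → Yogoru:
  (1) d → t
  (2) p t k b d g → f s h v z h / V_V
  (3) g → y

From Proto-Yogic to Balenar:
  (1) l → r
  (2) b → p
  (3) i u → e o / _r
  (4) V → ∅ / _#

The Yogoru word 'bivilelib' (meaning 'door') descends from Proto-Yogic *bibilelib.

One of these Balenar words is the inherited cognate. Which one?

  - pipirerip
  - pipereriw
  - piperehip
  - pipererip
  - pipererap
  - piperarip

Balenar: *bibilelib
  bibilelib → bibirerib   [unconditioned shift]
  bibirerib → pipirerip   [unconditioned shift]
  pipirerip → pipererip   [pre-rhotic lowering]
  pipererip (rule 4 does not apply)
  giving Balenar pipererip.
The other candidates each miss or misapply at least one Balenar change.

pipererip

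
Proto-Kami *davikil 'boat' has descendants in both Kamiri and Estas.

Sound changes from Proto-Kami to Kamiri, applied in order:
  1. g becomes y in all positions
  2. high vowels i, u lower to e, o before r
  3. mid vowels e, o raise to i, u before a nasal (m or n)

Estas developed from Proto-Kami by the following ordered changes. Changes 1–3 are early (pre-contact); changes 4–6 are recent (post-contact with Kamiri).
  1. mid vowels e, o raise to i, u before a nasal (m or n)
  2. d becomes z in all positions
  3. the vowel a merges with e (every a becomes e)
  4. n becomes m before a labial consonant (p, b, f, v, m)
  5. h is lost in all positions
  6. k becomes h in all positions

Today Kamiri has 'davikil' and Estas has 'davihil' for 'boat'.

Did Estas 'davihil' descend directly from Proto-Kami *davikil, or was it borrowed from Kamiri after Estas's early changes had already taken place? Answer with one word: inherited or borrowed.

borrowed

If inherited, *davikil would pass through all of Estas's changes:
Estas: *davikil
  davikil (rule 1 does not apply)
  davikil → zavikil   [unconditioned shift]
  zavikil → zevikil   [vowel merger]
  zevikil (rule 4 does not apply)
  zevikil (rule 5 does not apply)
  zevikil → zevihil   [unconditioned shift]
  giving Estas zevihil.
If borrowed from Kamiri 'davikil' after the early changes, it would undergo only the recent ones:
  rule 4 (nasal place assimilation): no change (davikil)
  rule 5 (h-loss): no change (davikil)
  rule 6 (unconditioned shift): davikil → davihil
  ⇒ as a loan: davihil
Estas 'davihil' matches the loan outcome 'davihil', not the inherited 'zevihil' — it skipped the early Estas changes, so it was borrowed from Kamiri.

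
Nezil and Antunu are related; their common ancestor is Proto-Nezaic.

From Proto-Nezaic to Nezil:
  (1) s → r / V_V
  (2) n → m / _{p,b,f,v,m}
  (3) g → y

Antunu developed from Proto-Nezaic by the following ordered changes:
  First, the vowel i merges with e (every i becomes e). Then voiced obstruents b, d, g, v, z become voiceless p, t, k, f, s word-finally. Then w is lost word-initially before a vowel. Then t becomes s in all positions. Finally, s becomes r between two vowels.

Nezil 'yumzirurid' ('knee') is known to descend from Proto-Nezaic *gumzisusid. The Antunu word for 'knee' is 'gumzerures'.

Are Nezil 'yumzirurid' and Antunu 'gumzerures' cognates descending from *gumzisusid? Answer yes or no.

Derive the expected Antunu reflex of *gumzisusid:
Antunu: start from *gumzisusid.
  rule 1 (vowel merger): gumzisusid → gumzesused
  rule 2 (final devoicing): gumzesused → gumzesuset
  rule 3: no change — gumzesuset
  rule 4 (unconditioned shift): gumzesuset → gumzesuses
  rule 5 (rhotacism): gumzesuses → gumzerures
  ⇒ Antunu gumzerures
Antunu 'gumzerures' matches the regular reflex exactly, so the pair is cognate.

yes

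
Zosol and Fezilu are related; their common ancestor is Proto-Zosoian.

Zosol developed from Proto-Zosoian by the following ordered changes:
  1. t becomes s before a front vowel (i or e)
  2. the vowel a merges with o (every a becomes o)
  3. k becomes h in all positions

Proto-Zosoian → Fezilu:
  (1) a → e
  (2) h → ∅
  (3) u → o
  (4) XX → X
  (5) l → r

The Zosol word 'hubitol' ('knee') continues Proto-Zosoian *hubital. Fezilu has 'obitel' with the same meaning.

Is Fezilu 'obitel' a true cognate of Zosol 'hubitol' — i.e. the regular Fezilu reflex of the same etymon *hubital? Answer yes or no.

no

Derive the expected Fezilu reflex of *hubital:
Fezilu: start from *hubital.
  rule 1 (vowel merger): hubital → hubitel
  rule 2 (h-loss): hubitel → ubitel
  rule 3 (vowel merger): ubitel → obitel
  rule 4: no change — obitel
  rule 5 (unconditioned shift): obitel → obiter
  ⇒ Fezilu obiter
The regular Fezilu reflex would be 'obiter', but the attested form is 'obitel'. The correspondence is irregular, so they are not cognates (the Fezilu form has a different source).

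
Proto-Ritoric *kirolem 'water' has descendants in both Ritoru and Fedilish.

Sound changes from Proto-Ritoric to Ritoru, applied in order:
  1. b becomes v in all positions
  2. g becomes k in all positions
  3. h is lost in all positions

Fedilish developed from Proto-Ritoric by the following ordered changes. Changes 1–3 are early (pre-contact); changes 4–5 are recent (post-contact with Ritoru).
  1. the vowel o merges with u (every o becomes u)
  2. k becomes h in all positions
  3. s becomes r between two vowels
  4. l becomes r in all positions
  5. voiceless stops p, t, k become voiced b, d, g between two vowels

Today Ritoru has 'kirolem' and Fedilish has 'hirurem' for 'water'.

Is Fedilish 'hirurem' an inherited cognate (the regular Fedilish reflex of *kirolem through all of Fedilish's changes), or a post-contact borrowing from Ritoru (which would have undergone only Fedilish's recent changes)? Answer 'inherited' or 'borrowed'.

If inherited, *kirolem would pass through all of Fedilish's changes:
Fedilish: *kirolem
  kirolem → kirulem   [vowel merger]
  kirulem → hirulem   [unconditioned shift]
  hirulem (rule 3 does not apply)
  hirulem → hirurem   [unconditioned shift]
  hirurem (rule 5 does not apply)
  giving Fedilish hirurem.
If borrowed from Ritoru 'kirolem' after the early changes, it would undergo only the recent ones:
  rule 4 (unconditioned shift): kirolem → kirorem
  rule 5 (intervocalic voicing): no change (kirorem)
  ⇒ as a loan: kirorem
Fedilish 'hirurem' matches the inherited outcome exactly, so it is an inherited cognate, not a loan.

inherited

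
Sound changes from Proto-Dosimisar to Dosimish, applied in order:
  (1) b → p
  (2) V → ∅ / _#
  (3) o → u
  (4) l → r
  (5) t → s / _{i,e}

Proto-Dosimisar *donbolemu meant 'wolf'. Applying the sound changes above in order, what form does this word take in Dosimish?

Dosimish: *donbolemu > donpolemu > donpolem > dunpulem > dunpurem  (by unconditioned shift, apocope, vowel merger, unconditioned shift)

dunpurem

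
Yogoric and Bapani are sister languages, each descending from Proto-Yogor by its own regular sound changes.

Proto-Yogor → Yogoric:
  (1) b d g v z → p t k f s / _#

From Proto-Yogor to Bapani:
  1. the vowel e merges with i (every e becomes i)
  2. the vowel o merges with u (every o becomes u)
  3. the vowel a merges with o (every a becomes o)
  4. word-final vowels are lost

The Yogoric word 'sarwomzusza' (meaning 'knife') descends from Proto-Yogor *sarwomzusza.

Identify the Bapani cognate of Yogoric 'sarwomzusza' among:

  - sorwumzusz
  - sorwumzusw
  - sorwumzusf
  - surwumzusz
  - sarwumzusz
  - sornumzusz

sorwumzusz

Bapani: start from *sarwomzusza.
  rule 1: no change — sarwomzusza
  rule 2 (vowel merger): sarwomzusza → sarwumzusza
  rule 3 (vowel merger): sarwumzusza → sorwumzuszo
  rule 4 (apocope): sorwumzuszo → sorwumzusz
  ⇒ Bapani sorwumzusz
Among the options, 'sorwumzusz' alone shows every Bapani change applied in order.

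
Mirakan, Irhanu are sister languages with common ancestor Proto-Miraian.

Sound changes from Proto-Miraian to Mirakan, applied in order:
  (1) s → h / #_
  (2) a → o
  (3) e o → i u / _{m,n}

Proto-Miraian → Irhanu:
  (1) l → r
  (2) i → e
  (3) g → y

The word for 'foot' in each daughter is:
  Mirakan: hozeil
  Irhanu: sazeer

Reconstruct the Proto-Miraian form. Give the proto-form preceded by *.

*sazeil

Position 6: Mirakan has l, Irhanu has r. Mirakan preserves l here (none of its changes turn any other segment into l), so the proto-segment is *l.
Position 5: Mirakan has i, Irhanu has e. Taking the neighbouring segments as reconstructed: Mirakan i can only go back to *i; Irhanu e could go back to *e or *i — the one source consistent with every daughter is *i.
Position 1: Mirakan has h, Irhanu has s. Irhanu preserves s here (none of its changes turn any other segment into s), so the proto-segment is *s.
Verify the candidate proto-form against each daughter:
Mirakan: *sazeil > hazeil > hozeil  (by debuccalisation, vowel merger)
Irhanu: *sazeil
  sazeil → sazeir   [unconditioned shift]
  sazeir → sazeer   [vowel merger]
  sazeer (rule 3 does not apply)
  giving Irhanu sazeer.
No other proto-form is consistent with every reflex, so the reconstruction is *sazeil.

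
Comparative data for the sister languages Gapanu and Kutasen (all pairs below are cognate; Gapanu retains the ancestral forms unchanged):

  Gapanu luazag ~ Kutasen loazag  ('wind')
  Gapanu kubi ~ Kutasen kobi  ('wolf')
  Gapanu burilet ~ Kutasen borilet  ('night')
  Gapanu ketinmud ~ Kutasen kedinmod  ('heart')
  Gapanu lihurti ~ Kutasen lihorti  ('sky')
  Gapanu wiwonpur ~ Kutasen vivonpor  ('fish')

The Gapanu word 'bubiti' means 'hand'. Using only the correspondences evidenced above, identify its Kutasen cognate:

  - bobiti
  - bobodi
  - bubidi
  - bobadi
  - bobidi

bobidi

kubi ~ kobi — Gapanu u corresponds to Kutasen o after a consonant, before a labial obstruent.
ketinmud ~ kedinmod — Gapanu t corresponds to Kutasen d between vowels (before a front vowel).
Applying these to Gapanu 'bubiti':
  bubiti → bobiti   (u→o after a consonant, before a labial obstruent)
  bobiti → bobidi   (t→d between vowels (before a front vowel))
So the Kutasen cognate is 'bobidi'.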